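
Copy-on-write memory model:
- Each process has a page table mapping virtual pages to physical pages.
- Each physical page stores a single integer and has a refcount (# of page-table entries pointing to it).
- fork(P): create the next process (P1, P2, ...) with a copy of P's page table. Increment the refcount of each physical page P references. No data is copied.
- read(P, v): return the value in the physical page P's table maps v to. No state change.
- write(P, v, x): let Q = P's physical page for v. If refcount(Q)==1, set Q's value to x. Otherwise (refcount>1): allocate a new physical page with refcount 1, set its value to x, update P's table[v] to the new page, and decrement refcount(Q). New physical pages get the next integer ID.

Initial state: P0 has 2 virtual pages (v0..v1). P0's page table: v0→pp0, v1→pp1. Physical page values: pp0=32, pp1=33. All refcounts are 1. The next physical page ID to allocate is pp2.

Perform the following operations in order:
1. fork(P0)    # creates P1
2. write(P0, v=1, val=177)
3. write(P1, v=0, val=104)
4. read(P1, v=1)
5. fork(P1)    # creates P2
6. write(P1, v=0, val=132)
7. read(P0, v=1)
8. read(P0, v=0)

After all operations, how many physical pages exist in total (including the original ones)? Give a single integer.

Op 1: fork(P0) -> P1. 2 ppages; refcounts: pp0:2 pp1:2
Op 2: write(P0, v1, 177). refcount(pp1)=2>1 -> COPY to pp2. 3 ppages; refcounts: pp0:2 pp1:1 pp2:1
Op 3: write(P1, v0, 104). refcount(pp0)=2>1 -> COPY to pp3. 4 ppages; refcounts: pp0:1 pp1:1 pp2:1 pp3:1
Op 4: read(P1, v1) -> 33. No state change.
Op 5: fork(P1) -> P2. 4 ppages; refcounts: pp0:1 pp1:2 pp2:1 pp3:2
Op 6: write(P1, v0, 132). refcount(pp3)=2>1 -> COPY to pp4. 5 ppages; refcounts: pp0:1 pp1:2 pp2:1 pp3:1 pp4:1
Op 7: read(P0, v1) -> 177. No state change.
Op 8: read(P0, v0) -> 32. No state change.

Answer: 5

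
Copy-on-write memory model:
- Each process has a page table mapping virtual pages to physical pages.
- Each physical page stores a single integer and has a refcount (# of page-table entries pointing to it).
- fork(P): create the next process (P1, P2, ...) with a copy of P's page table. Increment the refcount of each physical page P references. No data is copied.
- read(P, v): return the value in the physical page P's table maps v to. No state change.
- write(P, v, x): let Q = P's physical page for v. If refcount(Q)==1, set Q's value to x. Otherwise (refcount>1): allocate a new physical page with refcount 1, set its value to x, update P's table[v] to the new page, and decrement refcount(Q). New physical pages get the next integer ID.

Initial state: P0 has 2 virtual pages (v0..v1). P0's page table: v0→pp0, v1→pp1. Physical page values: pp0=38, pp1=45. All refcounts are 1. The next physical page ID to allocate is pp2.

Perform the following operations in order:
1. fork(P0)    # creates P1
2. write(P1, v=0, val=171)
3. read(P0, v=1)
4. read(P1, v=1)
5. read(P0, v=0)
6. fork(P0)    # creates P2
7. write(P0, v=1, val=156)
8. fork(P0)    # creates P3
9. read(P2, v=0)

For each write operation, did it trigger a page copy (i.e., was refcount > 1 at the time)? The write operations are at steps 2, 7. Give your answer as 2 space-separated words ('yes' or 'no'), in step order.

Op 1: fork(P0) -> P1. 2 ppages; refcounts: pp0:2 pp1:2
Op 2: write(P1, v0, 171). refcount(pp0)=2>1 -> COPY to pp2. 3 ppages; refcounts: pp0:1 pp1:2 pp2:1
Op 3: read(P0, v1) -> 45. No state change.
Op 4: read(P1, v1) -> 45. No state change.
Op 5: read(P0, v0) -> 38. No state change.
Op 6: fork(P0) -> P2. 3 ppages; refcounts: pp0:2 pp1:3 pp2:1
Op 7: write(P0, v1, 156). refcount(pp1)=3>1 -> COPY to pp3. 4 ppages; refcounts: pp0:2 pp1:2 pp2:1 pp3:1
Op 8: fork(P0) -> P3. 4 ppages; refcounts: pp0:3 pp1:2 pp2:1 pp3:2
Op 9: read(P2, v0) -> 38. No state change.

yes yes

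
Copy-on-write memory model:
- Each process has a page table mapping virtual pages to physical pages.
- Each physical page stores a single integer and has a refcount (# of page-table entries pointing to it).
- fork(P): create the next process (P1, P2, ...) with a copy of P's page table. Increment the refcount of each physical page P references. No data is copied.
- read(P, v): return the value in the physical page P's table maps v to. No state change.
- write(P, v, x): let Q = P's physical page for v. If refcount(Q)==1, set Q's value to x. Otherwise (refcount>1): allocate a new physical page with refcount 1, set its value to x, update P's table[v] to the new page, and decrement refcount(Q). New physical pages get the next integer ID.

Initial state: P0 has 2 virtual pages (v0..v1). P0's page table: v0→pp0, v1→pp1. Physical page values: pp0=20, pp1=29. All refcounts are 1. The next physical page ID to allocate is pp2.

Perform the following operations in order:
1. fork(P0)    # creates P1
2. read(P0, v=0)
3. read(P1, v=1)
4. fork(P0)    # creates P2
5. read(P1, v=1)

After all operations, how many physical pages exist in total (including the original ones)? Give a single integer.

Op 1: fork(P0) -> P1. 2 ppages; refcounts: pp0:2 pp1:2
Op 2: read(P0, v0) -> 20. No state change.
Op 3: read(P1, v1) -> 29. No state change.
Op 4: fork(P0) -> P2. 2 ppages; refcounts: pp0:3 pp1:3
Op 5: read(P1, v1) -> 29. No state change.

Answer: 2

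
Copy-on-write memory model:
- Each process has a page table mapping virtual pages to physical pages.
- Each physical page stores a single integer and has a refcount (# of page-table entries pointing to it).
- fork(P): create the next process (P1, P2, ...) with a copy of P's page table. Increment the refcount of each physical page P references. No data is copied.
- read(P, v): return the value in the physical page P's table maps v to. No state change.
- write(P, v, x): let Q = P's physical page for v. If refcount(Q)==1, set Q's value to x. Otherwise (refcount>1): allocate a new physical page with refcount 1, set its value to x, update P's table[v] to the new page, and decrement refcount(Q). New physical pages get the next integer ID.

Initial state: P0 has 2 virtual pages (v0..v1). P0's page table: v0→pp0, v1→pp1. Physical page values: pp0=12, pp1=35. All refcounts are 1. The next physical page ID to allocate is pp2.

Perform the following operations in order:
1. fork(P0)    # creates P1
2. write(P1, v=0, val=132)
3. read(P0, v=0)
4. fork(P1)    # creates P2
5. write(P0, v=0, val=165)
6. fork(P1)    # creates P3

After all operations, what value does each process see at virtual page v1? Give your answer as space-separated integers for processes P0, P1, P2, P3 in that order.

Op 1: fork(P0) -> P1. 2 ppages; refcounts: pp0:2 pp1:2
Op 2: write(P1, v0, 132). refcount(pp0)=2>1 -> COPY to pp2. 3 ppages; refcounts: pp0:1 pp1:2 pp2:1
Op 3: read(P0, v0) -> 12. No state change.
Op 4: fork(P1) -> P2. 3 ppages; refcounts: pp0:1 pp1:3 pp2:2
Op 5: write(P0, v0, 165). refcount(pp0)=1 -> write in place. 3 ppages; refcounts: pp0:1 pp1:3 pp2:2
Op 6: fork(P1) -> P3. 3 ppages; refcounts: pp0:1 pp1:4 pp2:3
P0: v1 -> pp1 = 35
P1: v1 -> pp1 = 35
P2: v1 -> pp1 = 35
P3: v1 -> pp1 = 35

Answer: 35 35 35 35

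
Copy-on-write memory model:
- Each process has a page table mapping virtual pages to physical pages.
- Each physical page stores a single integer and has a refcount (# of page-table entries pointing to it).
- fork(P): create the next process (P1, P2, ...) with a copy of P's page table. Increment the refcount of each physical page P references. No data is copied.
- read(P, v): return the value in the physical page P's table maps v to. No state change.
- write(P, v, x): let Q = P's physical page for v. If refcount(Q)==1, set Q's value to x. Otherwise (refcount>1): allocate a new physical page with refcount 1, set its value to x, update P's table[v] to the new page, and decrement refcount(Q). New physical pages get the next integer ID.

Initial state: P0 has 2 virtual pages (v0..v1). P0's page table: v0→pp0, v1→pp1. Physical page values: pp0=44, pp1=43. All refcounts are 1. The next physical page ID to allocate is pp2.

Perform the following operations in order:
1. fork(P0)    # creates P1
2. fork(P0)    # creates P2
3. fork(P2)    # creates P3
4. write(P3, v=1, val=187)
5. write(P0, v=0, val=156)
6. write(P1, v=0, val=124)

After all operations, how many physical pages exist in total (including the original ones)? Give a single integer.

Answer: 5

Derivation:
Op 1: fork(P0) -> P1. 2 ppages; refcounts: pp0:2 pp1:2
Op 2: fork(P0) -> P2. 2 ppages; refcounts: pp0:3 pp1:3
Op 3: fork(P2) -> P3. 2 ppages; refcounts: pp0:4 pp1:4
Op 4: write(P3, v1, 187). refcount(pp1)=4>1 -> COPY to pp2. 3 ppages; refcounts: pp0:4 pp1:3 pp2:1
Op 5: write(P0, v0, 156). refcount(pp0)=4>1 -> COPY to pp3. 4 ppages; refcounts: pp0:3 pp1:3 pp2:1 pp3:1
Op 6: write(P1, v0, 124). refcount(pp0)=3>1 -> COPY to pp4. 5 ppages; refcounts: pp0:2 pp1:3 pp2:1 pp3:1 pp4:1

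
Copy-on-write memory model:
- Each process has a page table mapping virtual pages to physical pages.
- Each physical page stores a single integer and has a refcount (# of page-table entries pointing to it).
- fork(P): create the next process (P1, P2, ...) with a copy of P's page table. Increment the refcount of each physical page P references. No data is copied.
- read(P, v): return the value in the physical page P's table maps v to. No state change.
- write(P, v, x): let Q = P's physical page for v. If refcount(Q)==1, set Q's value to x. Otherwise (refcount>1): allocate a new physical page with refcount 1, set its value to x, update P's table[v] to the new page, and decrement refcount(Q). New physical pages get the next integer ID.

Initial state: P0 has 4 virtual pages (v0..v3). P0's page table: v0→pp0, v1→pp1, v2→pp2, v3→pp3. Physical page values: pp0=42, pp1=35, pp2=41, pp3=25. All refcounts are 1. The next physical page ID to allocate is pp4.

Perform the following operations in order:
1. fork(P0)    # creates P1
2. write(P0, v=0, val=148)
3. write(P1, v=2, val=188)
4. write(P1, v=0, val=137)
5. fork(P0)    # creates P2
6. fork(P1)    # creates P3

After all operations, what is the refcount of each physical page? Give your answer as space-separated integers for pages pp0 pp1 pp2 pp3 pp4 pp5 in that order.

Op 1: fork(P0) -> P1. 4 ppages; refcounts: pp0:2 pp1:2 pp2:2 pp3:2
Op 2: write(P0, v0, 148). refcount(pp0)=2>1 -> COPY to pp4. 5 ppages; refcounts: pp0:1 pp1:2 pp2:2 pp3:2 pp4:1
Op 3: write(P1, v2, 188). refcount(pp2)=2>1 -> COPY to pp5. 6 ppages; refcounts: pp0:1 pp1:2 pp2:1 pp3:2 pp4:1 pp5:1
Op 4: write(P1, v0, 137). refcount(pp0)=1 -> write in place. 6 ppages; refcounts: pp0:1 pp1:2 pp2:1 pp3:2 pp4:1 pp5:1
Op 5: fork(P0) -> P2. 6 ppages; refcounts: pp0:1 pp1:3 pp2:2 pp3:3 pp4:2 pp5:1
Op 6: fork(P1) -> P3. 6 ppages; refcounts: pp0:2 pp1:4 pp2:2 pp3:4 pp4:2 pp5:2

Answer: 2 4 2 4 2 2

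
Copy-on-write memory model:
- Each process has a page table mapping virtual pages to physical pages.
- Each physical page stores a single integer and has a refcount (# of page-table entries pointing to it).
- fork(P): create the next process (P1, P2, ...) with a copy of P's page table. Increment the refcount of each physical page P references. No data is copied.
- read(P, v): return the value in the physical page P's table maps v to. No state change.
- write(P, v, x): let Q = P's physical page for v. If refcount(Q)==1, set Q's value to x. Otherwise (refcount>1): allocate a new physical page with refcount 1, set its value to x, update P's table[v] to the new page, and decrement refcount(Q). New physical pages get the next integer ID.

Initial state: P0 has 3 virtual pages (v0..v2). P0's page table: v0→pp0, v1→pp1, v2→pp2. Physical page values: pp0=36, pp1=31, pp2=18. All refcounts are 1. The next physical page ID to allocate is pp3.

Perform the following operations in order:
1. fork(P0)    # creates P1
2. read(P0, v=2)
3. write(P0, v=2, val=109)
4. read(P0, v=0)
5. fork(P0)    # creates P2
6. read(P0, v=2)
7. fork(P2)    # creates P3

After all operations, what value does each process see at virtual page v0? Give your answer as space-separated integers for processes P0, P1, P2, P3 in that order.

Op 1: fork(P0) -> P1. 3 ppages; refcounts: pp0:2 pp1:2 pp2:2
Op 2: read(P0, v2) -> 18. No state change.
Op 3: write(P0, v2, 109). refcount(pp2)=2>1 -> COPY to pp3. 4 ppages; refcounts: pp0:2 pp1:2 pp2:1 pp3:1
Op 4: read(P0, v0) -> 36. No state change.
Op 5: fork(P0) -> P2. 4 ppages; refcounts: pp0:3 pp1:3 pp2:1 pp3:2
Op 6: read(P0, v2) -> 109. No state change.
Op 7: fork(P2) -> P3. 4 ppages; refcounts: pp0:4 pp1:4 pp2:1 pp3:3
P0: v0 -> pp0 = 36
P1: v0 -> pp0 = 36
P2: v0 -> pp0 = 36
P3: v0 -> pp0 = 36

Answer: 36 36 36 36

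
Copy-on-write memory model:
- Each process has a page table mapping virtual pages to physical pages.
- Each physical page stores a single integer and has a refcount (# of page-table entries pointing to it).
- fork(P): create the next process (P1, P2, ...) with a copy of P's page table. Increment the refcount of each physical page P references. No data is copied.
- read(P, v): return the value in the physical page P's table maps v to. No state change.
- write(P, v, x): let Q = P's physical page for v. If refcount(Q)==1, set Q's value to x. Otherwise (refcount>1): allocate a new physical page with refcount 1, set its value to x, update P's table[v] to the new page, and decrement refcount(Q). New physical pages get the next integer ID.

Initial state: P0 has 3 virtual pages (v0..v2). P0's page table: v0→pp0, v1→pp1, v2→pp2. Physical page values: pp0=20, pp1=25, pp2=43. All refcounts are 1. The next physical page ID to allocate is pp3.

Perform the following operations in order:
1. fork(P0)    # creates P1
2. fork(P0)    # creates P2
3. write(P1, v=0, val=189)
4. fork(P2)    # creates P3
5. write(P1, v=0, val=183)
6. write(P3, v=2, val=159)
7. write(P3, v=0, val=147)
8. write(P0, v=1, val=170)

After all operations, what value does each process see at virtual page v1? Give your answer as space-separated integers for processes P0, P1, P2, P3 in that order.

Answer: 170 25 25 25

Derivation:
Op 1: fork(P0) -> P1. 3 ppages; refcounts: pp0:2 pp1:2 pp2:2
Op 2: fork(P0) -> P2. 3 ppages; refcounts: pp0:3 pp1:3 pp2:3
Op 3: write(P1, v0, 189). refcount(pp0)=3>1 -> COPY to pp3. 4 ppages; refcounts: pp0:2 pp1:3 pp2:3 pp3:1
Op 4: fork(P2) -> P3. 4 ppages; refcounts: pp0:3 pp1:4 pp2:4 pp3:1
Op 5: write(P1, v0, 183). refcount(pp3)=1 -> write in place. 4 ppages; refcounts: pp0:3 pp1:4 pp2:4 pp3:1
Op 6: write(P3, v2, 159). refcount(pp2)=4>1 -> COPY to pp4. 5 ppages; refcounts: pp0:3 pp1:4 pp2:3 pp3:1 pp4:1
Op 7: write(P3, v0, 147). refcount(pp0)=3>1 -> COPY to pp5. 6 ppages; refcounts: pp0:2 pp1:4 pp2:3 pp3:1 pp4:1 pp5:1
Op 8: write(P0, v1, 170). refcount(pp1)=4>1 -> COPY to pp6. 7 ppages; refcounts: pp0:2 pp1:3 pp2:3 pp3:1 pp4:1 pp5:1 pp6:1
P0: v1 -> pp6 = 170
P1: v1 -> pp1 = 25
P2: v1 -> pp1 = 25
P3: v1 -> pp1 = 25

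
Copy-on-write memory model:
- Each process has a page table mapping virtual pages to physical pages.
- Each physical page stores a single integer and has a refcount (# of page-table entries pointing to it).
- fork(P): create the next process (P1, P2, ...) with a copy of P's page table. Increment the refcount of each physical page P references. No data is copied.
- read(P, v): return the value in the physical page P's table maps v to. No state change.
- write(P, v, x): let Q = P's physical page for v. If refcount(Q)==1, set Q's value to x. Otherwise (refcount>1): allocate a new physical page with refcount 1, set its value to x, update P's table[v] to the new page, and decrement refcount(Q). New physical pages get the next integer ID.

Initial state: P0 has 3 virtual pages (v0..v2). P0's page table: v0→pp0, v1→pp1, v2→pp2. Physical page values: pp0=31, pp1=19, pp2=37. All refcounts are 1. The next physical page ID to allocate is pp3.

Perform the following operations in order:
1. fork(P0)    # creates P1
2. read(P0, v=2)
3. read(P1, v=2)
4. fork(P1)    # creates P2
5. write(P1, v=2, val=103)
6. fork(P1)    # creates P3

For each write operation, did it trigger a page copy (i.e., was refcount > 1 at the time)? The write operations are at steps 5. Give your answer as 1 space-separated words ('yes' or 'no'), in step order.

Op 1: fork(P0) -> P1. 3 ppages; refcounts: pp0:2 pp1:2 pp2:2
Op 2: read(P0, v2) -> 37. No state change.
Op 3: read(P1, v2) -> 37. No state change.
Op 4: fork(P1) -> P2. 3 ppages; refcounts: pp0:3 pp1:3 pp2:3
Op 5: write(P1, v2, 103). refcount(pp2)=3>1 -> COPY to pp3. 4 ppages; refcounts: pp0:3 pp1:3 pp2:2 pp3:1
Op 6: fork(P1) -> P3. 4 ppages; refcounts: pp0:4 pp1:4 pp2:2 pp3:2

yes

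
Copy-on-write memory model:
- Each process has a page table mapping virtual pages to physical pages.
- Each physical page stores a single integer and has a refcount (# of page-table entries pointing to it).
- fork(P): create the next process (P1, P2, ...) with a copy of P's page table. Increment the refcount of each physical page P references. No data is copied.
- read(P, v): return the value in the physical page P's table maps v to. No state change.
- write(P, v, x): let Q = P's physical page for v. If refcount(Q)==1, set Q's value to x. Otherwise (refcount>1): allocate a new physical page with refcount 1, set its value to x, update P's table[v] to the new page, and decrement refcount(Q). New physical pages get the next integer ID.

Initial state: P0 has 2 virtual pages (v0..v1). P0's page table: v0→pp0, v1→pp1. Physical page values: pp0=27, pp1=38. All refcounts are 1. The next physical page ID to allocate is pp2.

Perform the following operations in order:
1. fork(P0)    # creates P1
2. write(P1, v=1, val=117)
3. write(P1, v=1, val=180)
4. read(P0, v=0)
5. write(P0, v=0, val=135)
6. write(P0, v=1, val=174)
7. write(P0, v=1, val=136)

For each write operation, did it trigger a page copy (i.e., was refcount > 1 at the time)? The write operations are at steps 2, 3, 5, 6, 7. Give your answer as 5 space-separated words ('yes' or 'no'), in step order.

Op 1: fork(P0) -> P1. 2 ppages; refcounts: pp0:2 pp1:2
Op 2: write(P1, v1, 117). refcount(pp1)=2>1 -> COPY to pp2. 3 ppages; refcounts: pp0:2 pp1:1 pp2:1
Op 3: write(P1, v1, 180). refcount(pp2)=1 -> write in place. 3 ppages; refcounts: pp0:2 pp1:1 pp2:1
Op 4: read(P0, v0) -> 27. No state change.
Op 5: write(P0, v0, 135). refcount(pp0)=2>1 -> COPY to pp3. 4 ppages; refcounts: pp0:1 pp1:1 pp2:1 pp3:1
Op 6: write(P0, v1, 174). refcount(pp1)=1 -> write in place. 4 ppages; refcounts: pp0:1 pp1:1 pp2:1 pp3:1
Op 7: write(P0, v1, 136). refcount(pp1)=1 -> write in place. 4 ppages; refcounts: pp0:1 pp1:1 pp2:1 pp3:1

yes no yes no no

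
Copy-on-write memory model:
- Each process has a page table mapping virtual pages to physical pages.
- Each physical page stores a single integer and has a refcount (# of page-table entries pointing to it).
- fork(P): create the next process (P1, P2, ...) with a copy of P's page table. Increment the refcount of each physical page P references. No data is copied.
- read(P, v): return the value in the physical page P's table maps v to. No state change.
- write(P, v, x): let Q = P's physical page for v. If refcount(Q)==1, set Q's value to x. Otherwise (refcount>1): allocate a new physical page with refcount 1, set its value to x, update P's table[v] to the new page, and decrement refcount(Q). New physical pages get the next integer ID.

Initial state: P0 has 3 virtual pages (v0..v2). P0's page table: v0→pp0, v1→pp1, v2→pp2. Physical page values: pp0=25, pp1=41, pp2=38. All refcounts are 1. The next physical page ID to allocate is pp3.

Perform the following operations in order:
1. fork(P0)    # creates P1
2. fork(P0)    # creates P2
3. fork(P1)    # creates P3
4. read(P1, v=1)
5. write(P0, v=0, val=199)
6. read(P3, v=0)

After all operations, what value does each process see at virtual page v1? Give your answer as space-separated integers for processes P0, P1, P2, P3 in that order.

Op 1: fork(P0) -> P1. 3 ppages; refcounts: pp0:2 pp1:2 pp2:2
Op 2: fork(P0) -> P2. 3 ppages; refcounts: pp0:3 pp1:3 pp2:3
Op 3: fork(P1) -> P3. 3 ppages; refcounts: pp0:4 pp1:4 pp2:4
Op 4: read(P1, v1) -> 41. No state change.
Op 5: write(P0, v0, 199). refcount(pp0)=4>1 -> COPY to pp3. 4 ppages; refcounts: pp0:3 pp1:4 pp2:4 pp3:1
Op 6: read(P3, v0) -> 25. No state change.
P0: v1 -> pp1 = 41
P1: v1 -> pp1 = 41
P2: v1 -> pp1 = 41
P3: v1 -> pp1 = 41

Answer: 41 41 41 41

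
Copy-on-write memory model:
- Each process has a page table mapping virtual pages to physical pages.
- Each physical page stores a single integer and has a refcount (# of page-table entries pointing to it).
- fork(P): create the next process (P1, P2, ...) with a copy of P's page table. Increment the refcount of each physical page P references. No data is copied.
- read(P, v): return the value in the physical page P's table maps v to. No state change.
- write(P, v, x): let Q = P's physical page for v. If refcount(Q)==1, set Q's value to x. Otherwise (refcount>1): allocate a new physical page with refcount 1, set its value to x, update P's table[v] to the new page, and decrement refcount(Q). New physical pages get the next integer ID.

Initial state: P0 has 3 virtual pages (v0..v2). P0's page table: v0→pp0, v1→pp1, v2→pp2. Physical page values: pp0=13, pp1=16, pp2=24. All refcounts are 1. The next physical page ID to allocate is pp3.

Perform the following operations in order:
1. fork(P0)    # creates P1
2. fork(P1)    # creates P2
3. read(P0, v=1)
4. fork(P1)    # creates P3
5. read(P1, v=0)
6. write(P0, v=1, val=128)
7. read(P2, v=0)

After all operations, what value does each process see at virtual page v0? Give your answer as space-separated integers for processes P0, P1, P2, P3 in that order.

Answer: 13 13 13 13

Derivation:
Op 1: fork(P0) -> P1. 3 ppages; refcounts: pp0:2 pp1:2 pp2:2
Op 2: fork(P1) -> P2. 3 ppages; refcounts: pp0:3 pp1:3 pp2:3
Op 3: read(P0, v1) -> 16. No state change.
Op 4: fork(P1) -> P3. 3 ppages; refcounts: pp0:4 pp1:4 pp2:4
Op 5: read(P1, v0) -> 13. No state change.
Op 6: write(P0, v1, 128). refcount(pp1)=4>1 -> COPY to pp3. 4 ppages; refcounts: pp0:4 pp1:3 pp2:4 pp3:1
Op 7: read(P2, v0) -> 13. No state change.
P0: v0 -> pp0 = 13
P1: v0 -> pp0 = 13
P2: v0 -> pp0 = 13
P3: v0 -> pp0 = 13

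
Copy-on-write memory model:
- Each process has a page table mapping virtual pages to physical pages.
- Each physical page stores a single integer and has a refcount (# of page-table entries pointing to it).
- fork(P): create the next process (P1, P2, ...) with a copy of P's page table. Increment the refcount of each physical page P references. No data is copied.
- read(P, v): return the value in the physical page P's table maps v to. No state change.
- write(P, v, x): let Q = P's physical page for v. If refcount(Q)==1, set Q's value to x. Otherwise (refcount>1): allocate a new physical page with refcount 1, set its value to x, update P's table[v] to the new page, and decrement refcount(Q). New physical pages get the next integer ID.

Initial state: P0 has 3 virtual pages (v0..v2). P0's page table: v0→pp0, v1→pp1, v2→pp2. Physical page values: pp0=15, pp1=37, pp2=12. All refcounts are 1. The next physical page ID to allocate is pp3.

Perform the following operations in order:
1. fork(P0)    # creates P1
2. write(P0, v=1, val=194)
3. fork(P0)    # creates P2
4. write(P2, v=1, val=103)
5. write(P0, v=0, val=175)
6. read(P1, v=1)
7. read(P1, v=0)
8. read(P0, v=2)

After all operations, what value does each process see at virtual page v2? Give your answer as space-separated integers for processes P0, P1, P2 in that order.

Op 1: fork(P0) -> P1. 3 ppages; refcounts: pp0:2 pp1:2 pp2:2
Op 2: write(P0, v1, 194). refcount(pp1)=2>1 -> COPY to pp3. 4 ppages; refcounts: pp0:2 pp1:1 pp2:2 pp3:1
Op 3: fork(P0) -> P2. 4 ppages; refcounts: pp0:3 pp1:1 pp2:3 pp3:2
Op 4: write(P2, v1, 103). refcount(pp3)=2>1 -> COPY to pp4. 5 ppages; refcounts: pp0:3 pp1:1 pp2:3 pp3:1 pp4:1
Op 5: write(P0, v0, 175). refcount(pp0)=3>1 -> COPY to pp5. 6 ppages; refcounts: pp0:2 pp1:1 pp2:3 pp3:1 pp4:1 pp5:1
Op 6: read(P1, v1) -> 37. No state change.
Op 7: read(P1, v0) -> 15. No state change.
Op 8: read(P0, v2) -> 12. No state change.
P0: v2 -> pp2 = 12
P1: v2 -> pp2 = 12
P2: v2 -> pp2 = 12

Answer: 12 12 12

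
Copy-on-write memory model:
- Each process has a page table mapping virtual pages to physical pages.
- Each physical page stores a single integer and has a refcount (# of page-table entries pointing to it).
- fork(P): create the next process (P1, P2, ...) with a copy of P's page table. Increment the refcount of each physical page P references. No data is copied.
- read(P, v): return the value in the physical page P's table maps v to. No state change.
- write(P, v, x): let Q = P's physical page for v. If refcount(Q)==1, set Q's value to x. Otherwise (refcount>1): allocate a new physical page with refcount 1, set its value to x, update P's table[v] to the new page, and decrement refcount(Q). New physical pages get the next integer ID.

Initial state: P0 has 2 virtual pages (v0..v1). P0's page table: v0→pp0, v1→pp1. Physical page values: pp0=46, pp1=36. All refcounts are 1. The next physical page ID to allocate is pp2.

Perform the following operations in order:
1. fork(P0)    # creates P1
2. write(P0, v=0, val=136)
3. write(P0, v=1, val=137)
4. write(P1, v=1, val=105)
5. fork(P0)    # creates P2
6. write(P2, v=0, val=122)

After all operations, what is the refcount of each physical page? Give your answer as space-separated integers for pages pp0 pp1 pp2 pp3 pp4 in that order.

Op 1: fork(P0) -> P1. 2 ppages; refcounts: pp0:2 pp1:2
Op 2: write(P0, v0, 136). refcount(pp0)=2>1 -> COPY to pp2. 3 ppages; refcounts: pp0:1 pp1:2 pp2:1
Op 3: write(P0, v1, 137). refcount(pp1)=2>1 -> COPY to pp3. 4 ppages; refcounts: pp0:1 pp1:1 pp2:1 pp3:1
Op 4: write(P1, v1, 105). refcount(pp1)=1 -> write in place. 4 ppages; refcounts: pp0:1 pp1:1 pp2:1 pp3:1
Op 5: fork(P0) -> P2. 4 ppages; refcounts: pp0:1 pp1:1 pp2:2 pp3:2
Op 6: write(P2, v0, 122). refcount(pp2)=2>1 -> COPY to pp4. 5 ppages; refcounts: pp0:1 pp1:1 pp2:1 pp3:2 pp4:1

Answer: 1 1 1 2 1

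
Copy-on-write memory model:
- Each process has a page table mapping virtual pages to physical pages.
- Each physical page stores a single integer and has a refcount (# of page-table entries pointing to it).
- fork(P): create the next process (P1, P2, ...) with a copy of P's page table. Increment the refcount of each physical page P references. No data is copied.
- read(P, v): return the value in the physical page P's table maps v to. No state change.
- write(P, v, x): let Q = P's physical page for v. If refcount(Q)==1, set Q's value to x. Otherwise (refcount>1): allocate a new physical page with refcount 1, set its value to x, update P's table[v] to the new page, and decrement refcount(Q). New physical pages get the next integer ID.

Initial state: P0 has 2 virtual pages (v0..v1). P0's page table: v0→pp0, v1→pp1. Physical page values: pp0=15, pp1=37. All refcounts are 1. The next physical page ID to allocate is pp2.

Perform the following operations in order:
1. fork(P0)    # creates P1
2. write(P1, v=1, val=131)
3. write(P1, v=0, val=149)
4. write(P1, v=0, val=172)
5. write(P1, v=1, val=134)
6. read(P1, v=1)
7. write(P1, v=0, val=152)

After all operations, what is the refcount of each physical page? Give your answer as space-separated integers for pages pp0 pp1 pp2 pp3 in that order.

Answer: 1 1 1 1

Derivation:
Op 1: fork(P0) -> P1. 2 ppages; refcounts: pp0:2 pp1:2
Op 2: write(P1, v1, 131). refcount(pp1)=2>1 -> COPY to pp2. 3 ppages; refcounts: pp0:2 pp1:1 pp2:1
Op 3: write(P1, v0, 149). refcount(pp0)=2>1 -> COPY to pp3. 4 ppages; refcounts: pp0:1 pp1:1 pp2:1 pp3:1
Op 4: write(P1, v0, 172). refcount(pp3)=1 -> write in place. 4 ppages; refcounts: pp0:1 pp1:1 pp2:1 pp3:1
Op 5: write(P1, v1, 134). refcount(pp2)=1 -> write in place. 4 ppages; refcounts: pp0:1 pp1:1 pp2:1 pp3:1
Op 6: read(P1, v1) -> 134. No state change.
Op 7: write(P1, v0, 152). refcount(pp3)=1 -> write in place. 4 ppages; refcounts: pp0:1 pp1:1 pp2:1 pp3:1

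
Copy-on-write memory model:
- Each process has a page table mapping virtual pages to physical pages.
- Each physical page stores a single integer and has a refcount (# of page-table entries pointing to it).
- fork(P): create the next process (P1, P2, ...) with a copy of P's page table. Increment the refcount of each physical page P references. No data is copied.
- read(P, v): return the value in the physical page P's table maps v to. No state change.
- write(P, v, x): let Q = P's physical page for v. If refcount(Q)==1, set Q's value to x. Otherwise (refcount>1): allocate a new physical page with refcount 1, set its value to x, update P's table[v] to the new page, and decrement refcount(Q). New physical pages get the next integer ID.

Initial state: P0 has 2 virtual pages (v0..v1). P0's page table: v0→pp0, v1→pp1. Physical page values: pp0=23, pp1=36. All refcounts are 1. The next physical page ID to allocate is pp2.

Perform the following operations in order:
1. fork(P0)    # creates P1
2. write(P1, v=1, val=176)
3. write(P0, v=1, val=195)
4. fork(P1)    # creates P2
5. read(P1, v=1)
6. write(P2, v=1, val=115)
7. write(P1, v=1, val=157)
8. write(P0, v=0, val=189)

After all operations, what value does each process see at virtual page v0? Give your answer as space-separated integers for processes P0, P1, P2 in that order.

Op 1: fork(P0) -> P1. 2 ppages; refcounts: pp0:2 pp1:2
Op 2: write(P1, v1, 176). refcount(pp1)=2>1 -> COPY to pp2. 3 ppages; refcounts: pp0:2 pp1:1 pp2:1
Op 3: write(P0, v1, 195). refcount(pp1)=1 -> write in place. 3 ppages; refcounts: pp0:2 pp1:1 pp2:1
Op 4: fork(P1) -> P2. 3 ppages; refcounts: pp0:3 pp1:1 pp2:2
Op 5: read(P1, v1) -> 176. No state change.
Op 6: write(P2, v1, 115). refcount(pp2)=2>1 -> COPY to pp3. 4 ppages; refcounts: pp0:3 pp1:1 pp2:1 pp3:1
Op 7: write(P1, v1, 157). refcount(pp2)=1 -> write in place. 4 ppages; refcounts: pp0:3 pp1:1 pp2:1 pp3:1
Op 8: write(P0, v0, 189). refcount(pp0)=3>1 -> COPY to pp4. 5 ppages; refcounts: pp0:2 pp1:1 pp2:1 pp3:1 pp4:1
P0: v0 -> pp4 = 189
P1: v0 -> pp0 = 23
P2: v0 -> pp0 = 23

Answer: 189 23 23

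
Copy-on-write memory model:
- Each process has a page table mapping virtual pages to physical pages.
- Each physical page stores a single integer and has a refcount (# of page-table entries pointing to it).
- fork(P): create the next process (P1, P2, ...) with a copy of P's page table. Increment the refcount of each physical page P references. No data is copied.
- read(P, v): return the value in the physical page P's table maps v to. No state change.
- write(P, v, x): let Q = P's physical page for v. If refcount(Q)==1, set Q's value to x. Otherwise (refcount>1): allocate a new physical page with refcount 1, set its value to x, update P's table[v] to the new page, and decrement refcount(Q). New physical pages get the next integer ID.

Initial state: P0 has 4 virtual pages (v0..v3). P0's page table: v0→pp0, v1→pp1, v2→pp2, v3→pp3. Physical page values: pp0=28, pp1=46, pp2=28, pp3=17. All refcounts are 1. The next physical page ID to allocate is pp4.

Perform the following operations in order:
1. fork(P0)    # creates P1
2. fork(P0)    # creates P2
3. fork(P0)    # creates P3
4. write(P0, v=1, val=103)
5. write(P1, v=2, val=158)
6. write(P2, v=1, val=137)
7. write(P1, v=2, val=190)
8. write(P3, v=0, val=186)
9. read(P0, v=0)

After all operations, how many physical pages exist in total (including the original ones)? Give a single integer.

Answer: 8

Derivation:
Op 1: fork(P0) -> P1. 4 ppages; refcounts: pp0:2 pp1:2 pp2:2 pp3:2
Op 2: fork(P0) -> P2. 4 ppages; refcounts: pp0:3 pp1:3 pp2:3 pp3:3
Op 3: fork(P0) -> P3. 4 ppages; refcounts: pp0:4 pp1:4 pp2:4 pp3:4
Op 4: write(P0, v1, 103). refcount(pp1)=4>1 -> COPY to pp4. 5 ppages; refcounts: pp0:4 pp1:3 pp2:4 pp3:4 pp4:1
Op 5: write(P1, v2, 158). refcount(pp2)=4>1 -> COPY to pp5. 6 ppages; refcounts: pp0:4 pp1:3 pp2:3 pp3:4 pp4:1 pp5:1
Op 6: write(P2, v1, 137). refcount(pp1)=3>1 -> COPY to pp6. 7 ppages; refcounts: pp0:4 pp1:2 pp2:3 pp3:4 pp4:1 pp5:1 pp6:1
Op 7: write(P1, v2, 190). refcount(pp5)=1 -> write in place. 7 ppages; refcounts: pp0:4 pp1:2 pp2:3 pp3:4 pp4:1 pp5:1 pp6:1
Op 8: write(P3, v0, 186). refcount(pp0)=4>1 -> COPY to pp7. 8 ppages; refcounts: pp0:3 pp1:2 pp2:3 pp3:4 pp4:1 pp5:1 pp6:1 pp7:1
Op 9: read(P0, v0) -> 28. No state change.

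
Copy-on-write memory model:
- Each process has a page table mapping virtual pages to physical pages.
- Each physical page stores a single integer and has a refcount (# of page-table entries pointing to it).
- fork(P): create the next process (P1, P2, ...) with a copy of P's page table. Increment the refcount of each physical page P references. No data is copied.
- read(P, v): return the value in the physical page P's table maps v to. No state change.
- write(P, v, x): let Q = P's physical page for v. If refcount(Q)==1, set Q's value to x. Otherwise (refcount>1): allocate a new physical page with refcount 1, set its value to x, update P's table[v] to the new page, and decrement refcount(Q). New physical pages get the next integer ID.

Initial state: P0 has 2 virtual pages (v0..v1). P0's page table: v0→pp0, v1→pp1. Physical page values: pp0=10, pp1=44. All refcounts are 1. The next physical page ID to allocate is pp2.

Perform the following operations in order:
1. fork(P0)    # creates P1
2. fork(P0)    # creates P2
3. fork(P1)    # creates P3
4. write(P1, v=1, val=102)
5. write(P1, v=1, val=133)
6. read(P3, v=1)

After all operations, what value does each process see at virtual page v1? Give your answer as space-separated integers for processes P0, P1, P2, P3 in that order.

Answer: 44 133 44 44

Derivation:
Op 1: fork(P0) -> P1. 2 ppages; refcounts: pp0:2 pp1:2
Op 2: fork(P0) -> P2. 2 ppages; refcounts: pp0:3 pp1:3
Op 3: fork(P1) -> P3. 2 ppages; refcounts: pp0:4 pp1:4
Op 4: write(P1, v1, 102). refcount(pp1)=4>1 -> COPY to pp2. 3 ppages; refcounts: pp0:4 pp1:3 pp2:1
Op 5: write(P1, v1, 133). refcount(pp2)=1 -> write in place. 3 ppages; refcounts: pp0:4 pp1:3 pp2:1
Op 6: read(P3, v1) -> 44. No state change.
P0: v1 -> pp1 = 44
P1: v1 -> pp2 = 133
P2: v1 -> pp1 = 44
P3: v1 -> pp1 = 44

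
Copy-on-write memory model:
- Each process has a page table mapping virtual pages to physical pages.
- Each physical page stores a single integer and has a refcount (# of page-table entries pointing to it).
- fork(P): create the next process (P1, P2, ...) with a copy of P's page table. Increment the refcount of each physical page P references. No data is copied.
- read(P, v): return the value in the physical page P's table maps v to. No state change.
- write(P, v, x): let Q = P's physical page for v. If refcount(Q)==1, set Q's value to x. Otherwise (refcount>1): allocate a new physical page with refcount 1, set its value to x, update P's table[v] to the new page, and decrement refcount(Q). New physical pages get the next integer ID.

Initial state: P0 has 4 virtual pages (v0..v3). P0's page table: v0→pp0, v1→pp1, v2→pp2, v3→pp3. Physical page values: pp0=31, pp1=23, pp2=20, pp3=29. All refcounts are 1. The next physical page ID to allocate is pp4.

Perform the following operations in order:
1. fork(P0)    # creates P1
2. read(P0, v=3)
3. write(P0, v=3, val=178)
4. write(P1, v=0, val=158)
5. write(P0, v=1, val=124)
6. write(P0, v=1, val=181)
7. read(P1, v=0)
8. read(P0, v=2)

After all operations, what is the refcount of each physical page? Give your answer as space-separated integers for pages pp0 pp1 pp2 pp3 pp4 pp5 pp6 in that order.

Answer: 1 1 2 1 1 1 1

Derivation:
Op 1: fork(P0) -> P1. 4 ppages; refcounts: pp0:2 pp1:2 pp2:2 pp3:2
Op 2: read(P0, v3) -> 29. No state change.
Op 3: write(P0, v3, 178). refcount(pp3)=2>1 -> COPY to pp4. 5 ppages; refcounts: pp0:2 pp1:2 pp2:2 pp3:1 pp4:1
Op 4: write(P1, v0, 158). refcount(pp0)=2>1 -> COPY to pp5. 6 ppages; refcounts: pp0:1 pp1:2 pp2:2 pp3:1 pp4:1 pp5:1
Op 5: write(P0, v1, 124). refcount(pp1)=2>1 -> COPY to pp6. 7 ppages; refcounts: pp0:1 pp1:1 pp2:2 pp3:1 pp4:1 pp5:1 pp6:1
Op 6: write(P0, v1, 181). refcount(pp6)=1 -> write in place. 7 ppages; refcounts: pp0:1 pp1:1 pp2:2 pp3:1 pp4:1 pp5:1 pp6:1
Op 7: read(P1, v0) -> 158. No state change.
Op 8: read(P0, v2) -> 20. No state change.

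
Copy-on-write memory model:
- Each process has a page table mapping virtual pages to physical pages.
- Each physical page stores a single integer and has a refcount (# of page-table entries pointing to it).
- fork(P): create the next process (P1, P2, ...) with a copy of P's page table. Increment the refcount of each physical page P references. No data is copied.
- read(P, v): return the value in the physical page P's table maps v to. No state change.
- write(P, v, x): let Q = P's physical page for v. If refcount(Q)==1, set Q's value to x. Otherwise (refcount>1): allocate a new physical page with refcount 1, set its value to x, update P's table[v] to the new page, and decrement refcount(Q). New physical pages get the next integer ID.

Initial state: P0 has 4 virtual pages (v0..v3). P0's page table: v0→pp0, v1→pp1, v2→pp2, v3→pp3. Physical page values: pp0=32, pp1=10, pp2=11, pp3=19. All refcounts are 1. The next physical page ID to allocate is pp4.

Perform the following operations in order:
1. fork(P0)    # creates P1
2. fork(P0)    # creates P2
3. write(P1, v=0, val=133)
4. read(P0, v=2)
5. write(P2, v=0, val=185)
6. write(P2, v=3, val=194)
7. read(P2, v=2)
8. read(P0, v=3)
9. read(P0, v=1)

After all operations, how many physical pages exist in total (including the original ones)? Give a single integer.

Answer: 7

Derivation:
Op 1: fork(P0) -> P1. 4 ppages; refcounts: pp0:2 pp1:2 pp2:2 pp3:2
Op 2: fork(P0) -> P2. 4 ppages; refcounts: pp0:3 pp1:3 pp2:3 pp3:3
Op 3: write(P1, v0, 133). refcount(pp0)=3>1 -> COPY to pp4. 5 ppages; refcounts: pp0:2 pp1:3 pp2:3 pp3:3 pp4:1
Op 4: read(P0, v2) -> 11. No state change.
Op 5: write(P2, v0, 185). refcount(pp0)=2>1 -> COPY to pp5. 6 ppages; refcounts: pp0:1 pp1:3 pp2:3 pp3:3 pp4:1 pp5:1
Op 6: write(P2, v3, 194). refcount(pp3)=3>1 -> COPY to pp6. 7 ppages; refcounts: pp0:1 pp1:3 pp2:3 pp3:2 pp4:1 pp5:1 pp6:1
Op 7: read(P2, v2) -> 11. No state change.
Op 8: read(P0, v3) -> 19. No state change.
Op 9: read(P0, v1) -> 10. No state change.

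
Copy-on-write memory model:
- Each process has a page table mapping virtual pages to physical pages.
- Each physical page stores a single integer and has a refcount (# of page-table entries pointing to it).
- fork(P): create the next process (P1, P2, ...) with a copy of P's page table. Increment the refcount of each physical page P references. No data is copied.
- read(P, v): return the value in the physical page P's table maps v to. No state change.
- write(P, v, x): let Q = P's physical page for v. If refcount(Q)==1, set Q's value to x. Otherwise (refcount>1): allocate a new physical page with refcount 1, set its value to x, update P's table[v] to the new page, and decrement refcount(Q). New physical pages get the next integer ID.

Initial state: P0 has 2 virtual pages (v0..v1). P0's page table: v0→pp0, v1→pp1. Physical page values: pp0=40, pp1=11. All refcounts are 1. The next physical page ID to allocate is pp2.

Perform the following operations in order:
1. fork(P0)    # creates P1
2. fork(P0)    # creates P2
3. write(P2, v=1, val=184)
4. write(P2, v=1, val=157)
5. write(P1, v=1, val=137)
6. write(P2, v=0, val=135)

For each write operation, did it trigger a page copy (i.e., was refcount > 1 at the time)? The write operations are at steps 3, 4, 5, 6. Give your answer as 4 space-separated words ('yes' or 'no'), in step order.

Op 1: fork(P0) -> P1. 2 ppages; refcounts: pp0:2 pp1:2
Op 2: fork(P0) -> P2. 2 ppages; refcounts: pp0:3 pp1:3
Op 3: write(P2, v1, 184). refcount(pp1)=3>1 -> COPY to pp2. 3 ppages; refcounts: pp0:3 pp1:2 pp2:1
Op 4: write(P2, v1, 157). refcount(pp2)=1 -> write in place. 3 ppages; refcounts: pp0:3 pp1:2 pp2:1
Op 5: write(P1, v1, 137). refcount(pp1)=2>1 -> COPY to pp3. 4 ppages; refcounts: pp0:3 pp1:1 pp2:1 pp3:1
Op 6: write(P2, v0, 135). refcount(pp0)=3>1 -> COPY to pp4. 5 ppages; refcounts: pp0:2 pp1:1 pp2:1 pp3:1 pp4:1

yes no yes yes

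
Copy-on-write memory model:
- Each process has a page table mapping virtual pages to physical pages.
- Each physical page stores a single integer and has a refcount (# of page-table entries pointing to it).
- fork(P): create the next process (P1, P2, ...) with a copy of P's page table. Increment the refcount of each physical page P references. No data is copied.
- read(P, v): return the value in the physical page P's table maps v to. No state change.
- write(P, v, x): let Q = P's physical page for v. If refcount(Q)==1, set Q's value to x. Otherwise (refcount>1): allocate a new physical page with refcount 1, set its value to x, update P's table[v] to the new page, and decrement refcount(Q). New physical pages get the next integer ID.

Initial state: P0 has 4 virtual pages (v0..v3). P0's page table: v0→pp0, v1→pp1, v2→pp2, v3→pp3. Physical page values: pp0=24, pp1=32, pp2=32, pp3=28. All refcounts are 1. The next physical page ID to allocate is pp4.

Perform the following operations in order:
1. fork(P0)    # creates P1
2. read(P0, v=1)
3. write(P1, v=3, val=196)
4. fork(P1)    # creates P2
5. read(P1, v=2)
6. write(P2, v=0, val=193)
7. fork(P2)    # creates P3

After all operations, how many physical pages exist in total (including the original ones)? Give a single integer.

Answer: 6

Derivation:
Op 1: fork(P0) -> P1. 4 ppages; refcounts: pp0:2 pp1:2 pp2:2 pp3:2
Op 2: read(P0, v1) -> 32. No state change.
Op 3: write(P1, v3, 196). refcount(pp3)=2>1 -> COPY to pp4. 5 ppages; refcounts: pp0:2 pp1:2 pp2:2 pp3:1 pp4:1
Op 4: fork(P1) -> P2. 5 ppages; refcounts: pp0:3 pp1:3 pp2:3 pp3:1 pp4:2
Op 5: read(P1, v2) -> 32. No state change.
Op 6: write(P2, v0, 193). refcount(pp0)=3>1 -> COPY to pp5. 6 ppages; refcounts: pp0:2 pp1:3 pp2:3 pp3:1 pp4:2 pp5:1
Op 7: fork(P2) -> P3. 6 ppages; refcounts: pp0:2 pp1:4 pp2:4 pp3:1 pp4:3 pp5:2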